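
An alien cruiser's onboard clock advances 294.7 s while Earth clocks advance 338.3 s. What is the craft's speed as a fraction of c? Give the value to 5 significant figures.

β ≈ 0.49107

γ = Δt/τ₀ = 338.3/294.7 = 1.147947
β = √(1 − 1/γ²) = √(1 − 1/1.147947²) = 0.49107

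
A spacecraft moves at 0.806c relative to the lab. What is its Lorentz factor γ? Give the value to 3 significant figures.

γ = 1/√(1 − β²) = 1/√(1 − 0.806²) = 1/√(0.35036) = 1.69

γ ≈ 1.69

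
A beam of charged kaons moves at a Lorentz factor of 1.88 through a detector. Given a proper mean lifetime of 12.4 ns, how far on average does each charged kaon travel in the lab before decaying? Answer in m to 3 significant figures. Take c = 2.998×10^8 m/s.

β = √(1 − 1/γ²) = √(1 − 1/1.88²) = 0.84680
Dilated lifetime: Δt = γτ₀ = 1.88 × 12.4 ns = 23.312 ns
d = vΔt = 0.84680c × 23.312 ns = 2.5387×10^8 m/s × 2.3312×10^-8 s = 5.92 m

d ≈ 5.92 m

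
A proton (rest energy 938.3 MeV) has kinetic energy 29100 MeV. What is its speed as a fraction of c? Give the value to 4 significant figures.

β ≈ 0.9995

γ = 1 + K/(m₀c²) = 1 + 29100/938.3 = 32.0135
β = √(1 − 1/γ²) = 0.9995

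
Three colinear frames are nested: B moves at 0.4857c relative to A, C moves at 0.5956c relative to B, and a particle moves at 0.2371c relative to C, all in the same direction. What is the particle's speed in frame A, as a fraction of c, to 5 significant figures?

Compose boost 2: (0.5956 + 0.4857)/(1 + 0.5956×0.4857) = 1.0813/1.289283 = 0.8386833
Compose boost 3: (0.2371 + 0.8386833)/(1 + 0.2371×0.8386833) = 1.075783/1.198852 = 0.89734

u ≈ 0.89734c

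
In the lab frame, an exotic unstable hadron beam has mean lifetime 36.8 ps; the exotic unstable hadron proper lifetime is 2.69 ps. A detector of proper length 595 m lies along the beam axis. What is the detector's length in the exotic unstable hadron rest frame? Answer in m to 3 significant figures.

L ≈ 43.5 m

Time dilation ⇒ γ = Δt/τ₀ = 36.8/2.69 = 13.680
Length contraction: L = L₀/γ = 595/13.680 = 43.5 m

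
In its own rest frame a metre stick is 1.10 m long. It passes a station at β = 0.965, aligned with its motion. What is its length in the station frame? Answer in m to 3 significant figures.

γ = 1/√(1 − 0.965²) = 3.8132
Length contraction: L = L₀/γ = 1.10/3.8132 = 0.288 m

L ≈ 0.288 m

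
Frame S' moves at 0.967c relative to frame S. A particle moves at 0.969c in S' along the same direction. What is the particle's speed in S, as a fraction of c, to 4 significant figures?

u ≈ 0.9995c

Relativistic velocity addition: u = (u' + v)/(1 + u'v/c²)
= (0.969 + 0.967)/(1 + 0.969×0.967) = 1.936/1.93702 = 0.9995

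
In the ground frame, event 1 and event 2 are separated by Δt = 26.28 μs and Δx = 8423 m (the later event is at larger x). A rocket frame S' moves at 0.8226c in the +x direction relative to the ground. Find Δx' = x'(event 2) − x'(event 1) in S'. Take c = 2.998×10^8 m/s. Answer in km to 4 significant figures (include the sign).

γ = 1/√(1 − 0.8226²) = 1.75864
Δx' = γ(Δx − vΔt) = 1.75864 × (8423 m − 0.8226×(2.998×10^8 m/s)×26.28×10^-6 s)
= 1.75864 × (1941.95 m) = 3.415 km

Δx' ≈ 3.415 km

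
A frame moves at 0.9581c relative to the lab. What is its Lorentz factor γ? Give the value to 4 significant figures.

γ ≈ 3.491

γ = 1/√(1 − β²) = 1/√(1 − 0.9581²) = 1/√(0.0820444) = 3.491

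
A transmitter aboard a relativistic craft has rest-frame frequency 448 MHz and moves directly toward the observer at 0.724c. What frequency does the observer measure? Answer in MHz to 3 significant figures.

f_obs ≈ 1120 MHz

Relativistic Doppler: f_obs = f_src √((1+β)/(1−β))
= 448 × √(1.7240/0.27600) = 448 × 2.4993 = 1120 MHz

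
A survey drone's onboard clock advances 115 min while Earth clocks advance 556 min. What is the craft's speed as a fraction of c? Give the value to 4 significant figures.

β ≈ 0.9784

γ = Δt/τ₀ = 556/115 = 4.83478
β = √(1 − 1/γ²) = √(1 − 1/4.83478²) = 0.9784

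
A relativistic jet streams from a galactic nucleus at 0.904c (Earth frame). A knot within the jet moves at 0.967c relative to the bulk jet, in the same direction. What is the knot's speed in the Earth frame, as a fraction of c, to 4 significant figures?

Relativistic velocity addition: u = (u' + v)/(1 + u'v/c²)
= (0.967 + 0.904)/(1 + 0.967×0.904) = 1.871/1.87417 = 0.9983

u ≈ 0.9983c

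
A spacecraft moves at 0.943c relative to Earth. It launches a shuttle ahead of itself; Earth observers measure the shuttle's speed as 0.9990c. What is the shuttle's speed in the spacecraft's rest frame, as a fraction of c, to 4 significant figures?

Inverse velocity addition: u' = (u − v)/(1 − uv/c²)
= (0.9990 − 0.943)/(1 − 0.9990×0.943) = 0.05600/0.0579430 = 0.9665

u' ≈ 0.9665c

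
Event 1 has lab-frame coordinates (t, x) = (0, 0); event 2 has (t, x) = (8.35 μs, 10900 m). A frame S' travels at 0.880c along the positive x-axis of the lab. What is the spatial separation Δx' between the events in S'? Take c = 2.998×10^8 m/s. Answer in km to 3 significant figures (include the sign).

Δx' ≈ 18.3 km

γ = 1/√(1 − 0.880²) = 2.1054
Δx' = γ(Δx − vΔt) = 2.1054 × (10900 m − 0.880×(2.998×10^8 m/s)×8.35×10^-6 s)
= 2.1054 × (8697.1 m) = 18.3 km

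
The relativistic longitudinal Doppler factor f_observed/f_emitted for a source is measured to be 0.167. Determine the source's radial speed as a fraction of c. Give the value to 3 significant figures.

β ≈ 0.946

f_obs/f_src = √((1−β)/(1+β)) = 0.167  ⇒  (1−β)/(1+β) = 0.027889
β = |1 − D²|/(1 + D²) = |1 − 0.027889|/(1 + 0.027889) = 0.946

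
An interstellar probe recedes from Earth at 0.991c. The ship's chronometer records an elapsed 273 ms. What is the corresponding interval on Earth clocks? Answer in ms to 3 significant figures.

Δt ≈ 2040 ms

γ = 1/√(1 − 0.991²) = 7.4704
Time dilation: Δt = γτ₀ = 7.4704 × 273 ms = 2040 ms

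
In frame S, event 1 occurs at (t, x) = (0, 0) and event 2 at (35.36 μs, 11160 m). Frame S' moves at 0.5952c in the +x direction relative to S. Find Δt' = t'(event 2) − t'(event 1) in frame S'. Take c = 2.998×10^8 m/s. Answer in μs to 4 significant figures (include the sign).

γ = 1/√(1 − 0.5952²) = 1.24443
Δt' = γ(Δt − vΔx/c²) = 1.24443 × (35.36 μs − 0.5952×11160 m / (2.998×10^8 m/s))
= 1.24443 × (13.2038 μs) = 16.43 μs

Δt' ≈ 16.43 μs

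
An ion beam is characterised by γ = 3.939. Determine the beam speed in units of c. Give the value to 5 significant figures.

β = √(1 − 1/γ²) = √(1 − 1/3.939²) = √(0.9355492) = 0.96724

β ≈ 0.96724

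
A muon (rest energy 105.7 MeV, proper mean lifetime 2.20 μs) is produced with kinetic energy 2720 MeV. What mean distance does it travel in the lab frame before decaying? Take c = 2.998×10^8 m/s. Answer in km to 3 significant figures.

d ≈ 17.6 km

γ = 1 + K/(m₀c²) = 1 + 2720/105.7 = 26.733
β = √(1 − 1/γ²) = 0.99930
Dilated lifetime: γτ₀ = 26.733 × 2.20 μs = 58.813 μs
d = βc·γτ₀ = 0.99930 × (2.998×10^8 m/s) × 5.8813×10^-5 s = 17.6 km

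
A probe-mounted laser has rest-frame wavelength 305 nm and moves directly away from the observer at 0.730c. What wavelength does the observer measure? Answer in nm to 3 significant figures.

Relativistic Doppler: λ_obs = λ_src √((1+β)/(1−β))
= 305 × √(1.7300/0.27000) = 305 × 2.5313 = 772 nm

λ_obs ≈ 772 nm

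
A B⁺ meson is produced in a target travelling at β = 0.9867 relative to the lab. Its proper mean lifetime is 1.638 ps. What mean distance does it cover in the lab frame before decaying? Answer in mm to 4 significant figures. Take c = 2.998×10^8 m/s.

d ≈ 2.981 mm

γ = 1/√(1 − 0.9867²) = 6.15188
Dilated lifetime: Δt = γτ₀ = 6.15188 × 1.638 ps = 10.0768 ps
d = vΔt = 0.9867c × 10.0768 ps = 2.95813×10^8 m/s × 1.00768×10^-11 s = 2.981 mm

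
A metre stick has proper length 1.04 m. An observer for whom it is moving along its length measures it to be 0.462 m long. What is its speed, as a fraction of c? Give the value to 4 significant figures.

γ = L₀/L = 1.04/0.462 = 2.25108
β = √(1 − 1/γ²) = 0.8959

β ≈ 0.8959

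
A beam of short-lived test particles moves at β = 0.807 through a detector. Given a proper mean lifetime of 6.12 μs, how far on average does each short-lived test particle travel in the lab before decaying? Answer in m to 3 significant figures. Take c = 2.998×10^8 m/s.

γ = 1/√(1 − 0.807²) = 1.6933
Dilated lifetime: Δt = γτ₀ = 1.6933 × 6.12 μs = 10.363 μs
d = vΔt = 0.807c × 10.363 μs = 2.4194×10^8 m/s × 1.0363×10^-5 s = 2510 m

d ≈ 2510 m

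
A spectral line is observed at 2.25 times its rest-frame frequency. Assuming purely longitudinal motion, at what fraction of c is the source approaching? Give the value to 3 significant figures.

β ≈ 0.670

f_obs/f_src = √((1+β)/(1−β)) = 2.25  ⇒  (1+β)/(1−β) = 5.0625
β = |1 − D²|/(1 + D²) = |1 − 5.0625|/(1 + 5.0625) = 0.670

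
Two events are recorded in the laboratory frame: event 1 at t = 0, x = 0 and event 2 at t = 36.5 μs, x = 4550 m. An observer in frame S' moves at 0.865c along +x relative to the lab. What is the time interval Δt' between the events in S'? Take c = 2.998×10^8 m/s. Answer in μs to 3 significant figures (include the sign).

Δt' ≈ 46.6 μs

γ = 1/√(1 − 0.865²) = 1.9929
Δt' = γ(Δt − vΔx/c²) = 1.9929 × (36.5 μs − 0.865×4550 m / (2.998×10^8 m/s))
= 1.9929 × (23.372 μs) = 46.6 μs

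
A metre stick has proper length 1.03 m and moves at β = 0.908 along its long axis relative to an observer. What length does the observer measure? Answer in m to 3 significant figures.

L ≈ 0.432 m

γ = 1/√(1 − 0.908²) = 2.3868
Length contraction: L = L₀/γ = 1.03/2.3868 = 0.432 m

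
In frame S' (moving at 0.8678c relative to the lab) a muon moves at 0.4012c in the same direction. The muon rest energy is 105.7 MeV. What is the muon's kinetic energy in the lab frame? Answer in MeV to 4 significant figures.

u_lab = (0.4012 + 0.8678)/(1 + 0.4012×0.8678) = 0.9412820
γ = 1/√(1 − 0.9412820²) = 2.96190
K = (γ − 1)m₀c² = (2.96190 − 1) × 105.7 = 1.96190 × 105.7 = 207.4 MeV

K ≈ 207.4 MeV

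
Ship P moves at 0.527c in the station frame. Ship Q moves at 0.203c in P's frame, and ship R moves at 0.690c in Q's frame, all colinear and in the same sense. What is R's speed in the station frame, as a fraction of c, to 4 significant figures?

u ≈ 0.9274c

Compose boost 2: (0.203 + 0.527)/(1 + 0.203×0.527) = 0.7300/1.10698 = 0.659451
Compose boost 3: (0.690 + 0.659451)/(1 + 0.690×0.659451) = 1.34945/1.45502 = 0.9274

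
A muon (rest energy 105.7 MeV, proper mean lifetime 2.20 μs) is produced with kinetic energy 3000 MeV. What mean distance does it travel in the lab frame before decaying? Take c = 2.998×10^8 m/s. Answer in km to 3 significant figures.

γ = 1 + K/(m₀c²) = 1 + 3000/105.7 = 29.382
β = √(1 − 1/γ²) = 0.99942
Dilated lifetime: γτ₀ = 29.382 × 2.20 μs = 64.641 μs
d = βc·γτ₀ = 0.99942 × (2.998×10^8 m/s) × 6.4641×10^-5 s = 19.4 km

d ≈ 19.4 km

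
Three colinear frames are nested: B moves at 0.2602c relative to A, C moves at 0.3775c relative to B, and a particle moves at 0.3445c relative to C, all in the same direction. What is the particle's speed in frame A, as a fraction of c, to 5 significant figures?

u ≈ 0.77095c

Compose boost 2: (0.3775 + 0.2602)/(1 + 0.3775×0.2602) = 0.63770/1.098226 = 0.5806640
Compose boost 3: (0.3445 + 0.5806640)/(1 + 0.3445×0.5806640) = 0.9251640/1.200039 = 0.77095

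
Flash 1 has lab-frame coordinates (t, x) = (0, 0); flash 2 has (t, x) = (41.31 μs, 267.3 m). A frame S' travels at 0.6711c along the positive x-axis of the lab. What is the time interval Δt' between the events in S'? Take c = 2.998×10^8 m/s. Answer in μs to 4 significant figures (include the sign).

γ = 1/√(1 − 0.6711²) = 1.34886
Δt' = γ(Δt − vΔx/c²) = 1.34886 × (41.31 μs − 0.6711×267.3 m / (2.998×10^8 m/s))
= 1.34886 × (40.7117 μs) = 54.91 μs

Δt' ≈ 54.91 μs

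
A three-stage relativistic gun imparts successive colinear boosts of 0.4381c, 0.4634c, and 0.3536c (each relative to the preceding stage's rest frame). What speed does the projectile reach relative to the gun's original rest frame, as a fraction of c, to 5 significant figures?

Compose boost 2: (0.4634 + 0.4381)/(1 + 0.4634×0.4381) = 0.90150/1.203016 = 0.7493669
Compose boost 3: (0.3536 + 0.7493669)/(1 + 0.3536×0.7493669) = 1.102967/1.264976 = 0.87193

u ≈ 0.87193c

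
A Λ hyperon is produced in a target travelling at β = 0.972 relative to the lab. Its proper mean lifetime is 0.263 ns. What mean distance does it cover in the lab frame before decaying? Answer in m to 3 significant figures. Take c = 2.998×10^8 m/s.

d ≈ 0.326 m

γ = 1/√(1 − 0.972²) = 4.2557
Dilated lifetime: Δt = γτ₀ = 4.2557 × 0.263 ns = 1.1192 ns
d = vΔt = 0.972c × 1.1192 ns = 2.9141×10^8 m/s × 1.1192×10^-9 s = 0.326 m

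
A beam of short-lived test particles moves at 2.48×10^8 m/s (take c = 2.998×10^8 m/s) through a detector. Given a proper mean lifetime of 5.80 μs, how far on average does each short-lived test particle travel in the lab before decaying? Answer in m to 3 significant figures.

β = v/c = 2.48×10^8 / 2.998×10^8 = 0.82722
γ = 1/√(1 − 0.82722²) = 1.7797
Dilated lifetime: Δt = γτ₀ = 1.7797 × 5.80 μs = 10.322 μs
d = vΔt = 0.82722c × 10.322 μs = 2.4800×10^8 m/s × 1.0322×10^-5 s = 2560 m

d ≈ 2560 m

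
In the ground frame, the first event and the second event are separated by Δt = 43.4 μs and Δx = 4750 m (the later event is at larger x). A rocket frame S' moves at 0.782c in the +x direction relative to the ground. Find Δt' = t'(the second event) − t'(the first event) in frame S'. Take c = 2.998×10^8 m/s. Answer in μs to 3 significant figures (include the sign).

γ = 1/√(1 − 0.782²) = 1.6044
Δt' = γ(Δt − vΔx/c²) = 1.6044 × (43.4 μs − 0.782×4750 m / (2.998×10^8 m/s))
= 1.6044 × (31.010 μs) = 49.8 μs

Δt' ≈ 49.8 μs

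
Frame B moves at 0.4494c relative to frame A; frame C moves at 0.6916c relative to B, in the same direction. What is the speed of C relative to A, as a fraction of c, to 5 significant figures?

Compose boost 2: (0.6916 + 0.4494)/(1 + 0.6916×0.4494) = 1.1410/1.310805 = 0.87046

u ≈ 0.87046c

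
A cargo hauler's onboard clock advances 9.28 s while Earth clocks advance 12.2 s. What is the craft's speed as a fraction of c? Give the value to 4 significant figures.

γ = Δt/τ₀ = 12.2/9.28 = 1.31466
β = √(1 − 1/γ²) = √(1 − 1/1.31466²) = 0.6492

β ≈ 0.6492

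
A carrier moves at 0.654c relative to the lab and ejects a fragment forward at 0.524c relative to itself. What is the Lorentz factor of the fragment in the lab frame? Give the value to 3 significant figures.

γ ≈ 2.08

u_lab = (0.524 + 0.654)/(1 + 0.524×0.654) = 1.178/1.34270 = 0.877339
γ = 1/√(1 − 0.877339²) = 2.08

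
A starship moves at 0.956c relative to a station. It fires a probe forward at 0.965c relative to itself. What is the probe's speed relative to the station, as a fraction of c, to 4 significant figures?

u ≈ 0.9992c

Relativistic velocity addition: u = (u' + v)/(1 + u'v/c²)
= (0.965 + 0.956)/(1 + 0.965×0.956) = 1.921/1.92254 = 0.9992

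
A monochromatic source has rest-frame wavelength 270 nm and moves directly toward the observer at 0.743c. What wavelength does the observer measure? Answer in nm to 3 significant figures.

Relativistic Doppler: λ_obs = λ_src √((1−β)/(1+β))
= 270 × √(0.25700/1.7430) = 270 × 0.38399 = 104 nm

λ_obs ≈ 104 nm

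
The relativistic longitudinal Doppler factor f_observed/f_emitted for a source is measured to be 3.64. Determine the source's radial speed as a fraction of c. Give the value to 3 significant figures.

f_obs/f_src = √((1+β)/(1−β)) = 3.64  ⇒  (1+β)/(1−β) = 13.250
β = |1 − D²|/(1 + D²) = |1 − 13.250|/(1 + 13.250) = 0.860

β ≈ 0.860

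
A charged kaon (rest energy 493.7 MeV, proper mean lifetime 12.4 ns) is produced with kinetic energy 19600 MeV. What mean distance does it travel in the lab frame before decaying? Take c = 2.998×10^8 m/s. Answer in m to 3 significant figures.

d ≈ 151 m

γ = 1 + K/(m₀c²) = 1 + 19600/493.7 = 40.700
β = √(1 − 1/γ²) = 0.99970
Dilated lifetime: γτ₀ = 40.700 × 12.4 ns = 504.68 ns
d = βc·γτ₀ = 0.99970 × (2.998×10^8 m/s) × 5.0468×10^-7 s = 151 m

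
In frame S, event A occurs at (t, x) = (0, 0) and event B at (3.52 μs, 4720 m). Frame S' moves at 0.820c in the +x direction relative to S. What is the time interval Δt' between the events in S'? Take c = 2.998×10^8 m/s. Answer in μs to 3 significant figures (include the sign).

γ = 1/√(1 − 0.820²) = 1.7471
Δt' = γ(Δt − vΔx/c²) = 1.7471 × (3.52 μs − 0.820×4720 m / (2.998×10^8 m/s))
= 1.7471 × (-9.3899 μs) = -16.4 μs

Δt' ≈ -16.4 μs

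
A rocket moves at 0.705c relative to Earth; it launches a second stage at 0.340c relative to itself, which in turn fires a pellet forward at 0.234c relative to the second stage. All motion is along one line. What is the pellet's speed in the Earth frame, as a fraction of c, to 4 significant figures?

Compose boost 2: (0.340 + 0.705)/(1 + 0.340×0.705) = 1.045/1.23970 = 0.842946
Compose boost 3: (0.234 + 0.842946)/(1 + 0.234×0.842946) = 1.07695/1.19725 = 0.8995

u ≈ 0.8995c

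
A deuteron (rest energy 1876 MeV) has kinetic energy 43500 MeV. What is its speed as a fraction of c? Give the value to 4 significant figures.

γ = 1 + K/(m₀c²) = 1 + 43500/1876 = 24.1876
β = √(1 − 1/γ²) = 0.9991

β ≈ 0.9991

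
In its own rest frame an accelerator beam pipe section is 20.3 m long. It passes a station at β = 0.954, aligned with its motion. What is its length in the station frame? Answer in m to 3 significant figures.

L ≈ 6.09 m

γ = 1/√(1 − 0.954²) = 3.3355
Length contraction: L = L₀/γ = 20.3/3.3355 = 6.09 m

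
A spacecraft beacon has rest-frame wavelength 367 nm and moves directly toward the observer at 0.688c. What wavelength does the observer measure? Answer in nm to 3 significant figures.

Relativistic Doppler: λ_obs = λ_src √((1−β)/(1+β))
= 367 × √(0.31200/1.6880) = 367 × 0.42992 = 158 nm

λ_obs ≈ 158 nm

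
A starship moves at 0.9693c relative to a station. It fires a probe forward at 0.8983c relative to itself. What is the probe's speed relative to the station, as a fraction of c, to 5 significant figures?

u ≈ 0.99833c

Relativistic velocity addition: u = (u' + v)/(1 + u'v/c²)
= (0.8983 + 0.9693)/(1 + 0.8983×0.9693) = 1.8676/1.870722 = 0.99833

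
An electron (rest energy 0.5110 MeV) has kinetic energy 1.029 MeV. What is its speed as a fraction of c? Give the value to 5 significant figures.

γ = 1 + K/(m₀c²) = 1 + 1.029/0.5110 = 3.013699
β = √(1 − 1/γ²) = 0.94334

β ≈ 0.94334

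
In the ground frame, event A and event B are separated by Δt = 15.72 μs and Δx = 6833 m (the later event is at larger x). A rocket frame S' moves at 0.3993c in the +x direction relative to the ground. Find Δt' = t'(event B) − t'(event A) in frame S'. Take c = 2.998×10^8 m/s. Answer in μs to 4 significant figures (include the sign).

γ = 1/√(1 − 0.3993²) = 1.09073
Δt' = γ(Δt − vΔx/c²) = 1.09073 × (15.72 μs − 0.3993×6833 m / (2.998×10^8 m/s))
= 1.09073 × (6.61921 μs) = 7.220 μs

Δt' ≈ 7.220 μs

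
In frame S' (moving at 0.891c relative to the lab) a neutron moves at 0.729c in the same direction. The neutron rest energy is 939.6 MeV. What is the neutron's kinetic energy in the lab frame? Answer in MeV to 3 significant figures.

u_lab = (0.729 + 0.891)/(1 + 0.729×0.891) = 0.982093
γ = 1/√(1 − 0.982093²) = 5.3079
K = (γ − 1)m₀c² = (5.3079 − 1) × 939.6 = 4.3079 × 939.6 = 4050 MeV

K ≈ 4050 MeV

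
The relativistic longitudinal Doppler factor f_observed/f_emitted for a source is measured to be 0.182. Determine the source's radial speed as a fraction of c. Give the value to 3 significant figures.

β ≈ 0.936

f_obs/f_src = √((1−β)/(1+β)) = 0.182  ⇒  (1−β)/(1+β) = 0.033124
β = |1 − D²|/(1 + D²) = |1 − 0.033124|/(1 + 0.033124) = 0.936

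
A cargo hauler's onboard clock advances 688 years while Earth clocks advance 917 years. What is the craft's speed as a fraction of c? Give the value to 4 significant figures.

γ = Δt/τ₀ = 917/688 = 1.33285
β = √(1 − 1/γ²) = √(1 − 1/1.33285²) = 0.6611

β ≈ 0.6611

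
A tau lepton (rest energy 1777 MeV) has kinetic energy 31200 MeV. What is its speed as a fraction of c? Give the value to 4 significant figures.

γ = 1 + K/(m₀c²) = 1 + 31200/1777 = 18.5577
β = √(1 − 1/γ²) = 0.9985

β ≈ 0.9985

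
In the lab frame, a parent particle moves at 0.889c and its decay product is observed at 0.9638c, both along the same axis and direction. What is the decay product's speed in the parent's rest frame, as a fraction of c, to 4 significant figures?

Inverse velocity addition: u' = (u − v)/(1 − uv/c²)
= (0.9638 − 0.889)/(1 − 0.9638×0.889) = 0.07480/0.143182 = 0.5224

u' ≈ 0.5224c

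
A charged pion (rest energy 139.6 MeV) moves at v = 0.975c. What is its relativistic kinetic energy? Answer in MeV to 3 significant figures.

γ = 1/√(1 − 0.975²) = 4.5004
K = (γ − 1)m₀c² = (4.5004 − 1) × 139.6 MeV = 3.5004 × 139.6 MeV = 489 MeV

K ≈ 489 MeV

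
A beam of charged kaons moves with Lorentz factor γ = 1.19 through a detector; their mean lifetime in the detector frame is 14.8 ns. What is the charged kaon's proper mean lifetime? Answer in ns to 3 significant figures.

γ = 1.19 (given)
Proper time: τ₀ = Δt/γ = 14.8/1.19 = 12.4 ns

τ₀ ≈ 12.4 ns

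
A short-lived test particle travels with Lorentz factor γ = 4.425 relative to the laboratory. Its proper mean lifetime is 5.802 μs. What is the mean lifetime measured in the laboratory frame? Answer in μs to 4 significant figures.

Δt ≈ 25.67 μs

γ = 4.425 (given)
Time dilation: Δt = γτ₀ = 4.425 × 5.802 μs = 25.67 μs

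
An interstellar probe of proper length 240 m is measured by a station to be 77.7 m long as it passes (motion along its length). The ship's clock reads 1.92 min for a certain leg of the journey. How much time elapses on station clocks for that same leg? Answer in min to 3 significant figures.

Length contraction ⇒ γ = L₀/L = 240/77.7 = 3.0888
Time dilation: Δt = γτ₀ = 3.0888 × 1.92 min = 5.93 min

Δt ≈ 5.93 min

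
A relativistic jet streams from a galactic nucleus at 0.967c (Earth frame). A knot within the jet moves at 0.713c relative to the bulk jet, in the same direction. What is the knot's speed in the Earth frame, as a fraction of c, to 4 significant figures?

Relativistic velocity addition: u = (u' + v)/(1 + u'v/c²)
= (0.713 + 0.967)/(1 + 0.713×0.967) = 1.680/1.68947 = 0.9944

u ≈ 0.9944c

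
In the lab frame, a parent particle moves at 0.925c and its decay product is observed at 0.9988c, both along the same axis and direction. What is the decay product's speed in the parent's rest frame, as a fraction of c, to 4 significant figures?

Inverse velocity addition: u' = (u − v)/(1 − uv/c²)
= (0.9988 − 0.925)/(1 − 0.9988×0.925) = 0.07380/0.0761100 = 0.9696

u' ≈ 0.9696c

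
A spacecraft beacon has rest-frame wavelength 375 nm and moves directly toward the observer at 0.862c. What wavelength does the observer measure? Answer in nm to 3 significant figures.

Relativistic Doppler: λ_obs = λ_src √((1−β)/(1+β))
= 375 × √(0.13800/1.8620) = 375 × 0.27224 = 102 nm

λ_obs ≈ 102 nm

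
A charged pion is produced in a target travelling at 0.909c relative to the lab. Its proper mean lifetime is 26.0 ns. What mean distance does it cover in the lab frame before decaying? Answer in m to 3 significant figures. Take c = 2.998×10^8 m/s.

γ = 1/√(1 − 0.909²) = 2.3993
Dilated lifetime: Δt = γτ₀ = 2.3993 × 26.0 ns = 62.381 ns
d = vΔt = 0.909c × 62.381 ns = 2.7252×10^8 m/s × 6.2381×10^-8 s = 17.0 m

d ≈ 17.0 m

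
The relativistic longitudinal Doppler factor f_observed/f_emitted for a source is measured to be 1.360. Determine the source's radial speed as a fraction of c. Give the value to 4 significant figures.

β ≈ 0.2981

f_obs/f_src = √((1+β)/(1−β)) = 1.360  ⇒  (1+β)/(1−β) = 1.84960
β = |1 − D²|/(1 + D²) = |1 − 1.84960|/(1 + 1.84960) = 0.2981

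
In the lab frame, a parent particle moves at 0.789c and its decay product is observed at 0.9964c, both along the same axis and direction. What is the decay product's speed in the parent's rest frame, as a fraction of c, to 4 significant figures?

Inverse velocity addition: u' = (u − v)/(1 − uv/c²)
= (0.9964 − 0.789)/(1 − 0.9964×0.789) = 0.2074/0.213840 = 0.9699

u' ≈ 0.9699c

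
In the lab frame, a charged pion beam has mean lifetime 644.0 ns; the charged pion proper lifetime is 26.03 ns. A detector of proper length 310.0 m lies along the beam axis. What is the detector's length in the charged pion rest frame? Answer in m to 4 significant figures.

Time dilation ⇒ γ = Δt/τ₀ = 644.0/26.03 = 24.7407
Length contraction: L = L₀/γ = 310.0/24.7407 = 12.53 m

L ≈ 12.53 m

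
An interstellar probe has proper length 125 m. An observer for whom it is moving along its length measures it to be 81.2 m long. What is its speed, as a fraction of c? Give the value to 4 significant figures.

γ = L₀/L = 125/81.2 = 1.53941
β = √(1 − 1/γ²) = 0.7603

β ≈ 0.7603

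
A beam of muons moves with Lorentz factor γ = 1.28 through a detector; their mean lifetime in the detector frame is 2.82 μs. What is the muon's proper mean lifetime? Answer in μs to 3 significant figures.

γ = 1.28 (given)
Proper time: τ₀ = Δt/γ = 2.82/1.28 = 2.20 μs

τ₀ ≈ 2.20 μs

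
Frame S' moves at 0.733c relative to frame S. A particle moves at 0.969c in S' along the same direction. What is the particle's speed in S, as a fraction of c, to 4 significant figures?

Relativistic velocity addition: u = (u' + v)/(1 + u'v/c²)
= (0.969 + 0.733)/(1 + 0.969×0.733) = 1.702/1.71028 = 0.9952

u ≈ 0.9952c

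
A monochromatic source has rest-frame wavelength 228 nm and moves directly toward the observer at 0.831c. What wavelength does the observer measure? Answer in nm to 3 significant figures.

λ_obs ≈ 69.3 nm

Relativistic Doppler: λ_obs = λ_src √((1−β)/(1+β))
= 228 × √(0.16900/1.8310) = 228 × 0.30381 = 69.3 nm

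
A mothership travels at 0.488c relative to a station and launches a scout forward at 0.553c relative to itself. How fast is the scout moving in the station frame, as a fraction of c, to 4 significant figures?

Compose boost 2: (0.553 + 0.488)/(1 + 0.553×0.488) = 1.041/1.26986 = 0.8198

u ≈ 0.8198c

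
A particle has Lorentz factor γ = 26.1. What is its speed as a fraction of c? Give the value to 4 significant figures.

β ≈ 0.9993

β = √(1 − 1/γ²) = √(1 − 1/26.1²) = √(0.998532) = 0.9993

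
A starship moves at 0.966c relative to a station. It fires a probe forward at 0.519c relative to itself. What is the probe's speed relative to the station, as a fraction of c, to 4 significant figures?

u ≈ 0.9891c

Relativistic velocity addition: u = (u' + v)/(1 + u'v/c²)
= (0.519 + 0.966)/(1 + 0.519×0.966) = 1.485/1.50135 = 0.9891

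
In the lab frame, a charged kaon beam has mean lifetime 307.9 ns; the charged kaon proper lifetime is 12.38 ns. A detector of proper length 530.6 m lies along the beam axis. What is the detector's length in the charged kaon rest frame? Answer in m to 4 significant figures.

Time dilation ⇒ γ = Δt/τ₀ = 307.9/12.38 = 24.8708
Length contraction: L = L₀/γ = 530.6/24.8708 = 21.33 m

L ≈ 21.33 m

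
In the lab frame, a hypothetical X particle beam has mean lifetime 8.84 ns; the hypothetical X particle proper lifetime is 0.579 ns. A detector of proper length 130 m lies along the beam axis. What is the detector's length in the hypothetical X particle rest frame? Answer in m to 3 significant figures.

Time dilation ⇒ γ = Δt/τ₀ = 8.84/0.579 = 15.268
Length contraction: L = L₀/γ = 130/15.268 = 8.51 m

L ≈ 8.51 m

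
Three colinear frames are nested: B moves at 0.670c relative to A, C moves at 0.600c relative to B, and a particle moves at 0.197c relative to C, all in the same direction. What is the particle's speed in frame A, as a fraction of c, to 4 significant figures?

Compose boost 2: (0.600 + 0.670)/(1 + 0.600×0.670) = 1.270/1.40200 = 0.905849
Compose boost 3: (0.197 + 0.905849)/(1 + 0.197×0.905849) = 1.10285/1.17845 = 0.9358

u ≈ 0.9358c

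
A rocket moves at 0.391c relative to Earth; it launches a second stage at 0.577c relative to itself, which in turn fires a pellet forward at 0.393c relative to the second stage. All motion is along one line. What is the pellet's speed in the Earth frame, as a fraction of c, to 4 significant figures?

Compose boost 2: (0.577 + 0.391)/(1 + 0.577×0.391) = 0.9680/1.22561 = 0.789813
Compose boost 3: (0.393 + 0.789813)/(1 + 0.393×0.789813) = 1.18281/1.31040 = 0.9026

u ≈ 0.9026c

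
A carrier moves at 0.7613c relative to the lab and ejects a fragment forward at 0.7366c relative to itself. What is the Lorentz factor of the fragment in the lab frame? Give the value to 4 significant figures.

γ ≈ 3.559

u_lab = (0.7366 + 0.7613)/(1 + 0.7366×0.7613) = 1.4979/1.560774 = 0.9597164
γ = 1/√(1 − 0.9597164²) = 3.559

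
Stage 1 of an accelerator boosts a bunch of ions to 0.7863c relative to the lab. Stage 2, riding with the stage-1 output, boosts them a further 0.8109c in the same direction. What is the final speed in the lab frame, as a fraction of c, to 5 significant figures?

Compose boost 2: (0.8109 + 0.7863)/(1 + 0.8109×0.7863) = 1.5972/1.637611 = 0.97532

u ≈ 0.97532c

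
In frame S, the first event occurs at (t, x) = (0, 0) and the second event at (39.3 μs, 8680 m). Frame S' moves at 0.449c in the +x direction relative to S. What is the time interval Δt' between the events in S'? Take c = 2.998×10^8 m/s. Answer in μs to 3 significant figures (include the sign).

Δt' ≈ 29.4 μs

γ = 1/√(1 − 0.449²) = 1.1192
Δt' = γ(Δt − vΔx/c²) = 1.1192 × (39.3 μs − 0.449×8680 m / (2.998×10^8 m/s))
= 1.1192 × (26.300 μs) = 29.4 μs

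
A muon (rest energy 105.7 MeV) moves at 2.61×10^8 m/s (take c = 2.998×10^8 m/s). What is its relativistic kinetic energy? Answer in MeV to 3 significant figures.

β = v/c = 2.61×10^8 / 2.998×10^8 = 0.87058
γ = 1/√(1 − 0.87058²) = 2.0324
K = (γ − 1)m₀c² = (2.0324 − 1) × 105.7 MeV = 1.0324 × 105.7 MeV = 109 MeV

K ≈ 109 MeV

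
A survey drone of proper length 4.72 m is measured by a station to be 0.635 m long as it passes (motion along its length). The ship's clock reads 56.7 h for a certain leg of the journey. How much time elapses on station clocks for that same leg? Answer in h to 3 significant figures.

Length contraction ⇒ γ = L₀/L = 4.72/0.635 = 7.4331
Time dilation: Δt = γτ₀ = 7.4331 × 56.7 h = 421 h

Δt ≈ 421 h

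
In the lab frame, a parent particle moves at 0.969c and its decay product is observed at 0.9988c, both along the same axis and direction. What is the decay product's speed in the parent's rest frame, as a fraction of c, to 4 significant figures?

u' ≈ 0.9265c

Inverse velocity addition: u' = (u − v)/(1 − uv/c²)
= (0.9988 − 0.969)/(1 − 0.9988×0.969) = 0.02980/0.0321628 = 0.9265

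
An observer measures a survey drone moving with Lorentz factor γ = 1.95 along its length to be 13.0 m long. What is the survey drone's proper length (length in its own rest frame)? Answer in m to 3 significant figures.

L₀ ≈ 25.3 m

γ = 1.95 (given)
L₀ = γL = 1.95 × 13.0 = 25.3 m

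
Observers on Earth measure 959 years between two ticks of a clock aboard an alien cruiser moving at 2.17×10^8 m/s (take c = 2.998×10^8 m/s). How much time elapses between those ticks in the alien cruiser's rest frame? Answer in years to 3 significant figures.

τ₀ ≈ 662 years

β = v/c = 2.17×10^8 / 2.998×10^8 = 0.72382
γ = 1/√(1 − 0.72382²) = 1.4493
Proper time: τ₀ = Δt/γ = 959/1.4493 = 662 years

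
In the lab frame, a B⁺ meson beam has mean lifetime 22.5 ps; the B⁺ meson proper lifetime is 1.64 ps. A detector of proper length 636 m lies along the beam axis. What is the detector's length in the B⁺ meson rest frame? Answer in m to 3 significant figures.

L ≈ 46.4 m

Time dilation ⇒ γ = Δt/τ₀ = 22.5/1.64 = 13.720
Length contraction: L = L₀/γ = 636/13.720 = 46.4 m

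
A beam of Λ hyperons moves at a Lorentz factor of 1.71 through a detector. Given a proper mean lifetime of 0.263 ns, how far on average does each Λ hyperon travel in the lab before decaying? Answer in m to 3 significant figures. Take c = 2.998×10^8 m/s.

d ≈ 0.109 m

β = √(1 − 1/γ²) = √(1 − 1/1.71²) = 0.81118
Dilated lifetime: Δt = γτ₀ = 1.71 × 0.263 ns = 0.44973 ns
d = vΔt = 0.81118c × 0.44973 ns = 2.4319×10^8 m/s × 4.4973×10^-10 s = 0.109 m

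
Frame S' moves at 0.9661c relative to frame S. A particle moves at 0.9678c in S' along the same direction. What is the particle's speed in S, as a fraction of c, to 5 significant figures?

Relativistic velocity addition: u = (u' + v)/(1 + u'v/c²)
= (0.9678 + 0.9661)/(1 + 0.9678×0.9661) = 1.9339/1.934992 = 0.99944

u ≈ 0.99944c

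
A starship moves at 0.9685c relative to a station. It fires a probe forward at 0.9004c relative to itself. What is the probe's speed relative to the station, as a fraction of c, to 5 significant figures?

Relativistic velocity addition: u = (u' + v)/(1 + u'v/c²)
= (0.9004 + 0.9685)/(1 + 0.9004×0.9685) = 1.8689/1.872037 = 0.99832

u ≈ 0.99832c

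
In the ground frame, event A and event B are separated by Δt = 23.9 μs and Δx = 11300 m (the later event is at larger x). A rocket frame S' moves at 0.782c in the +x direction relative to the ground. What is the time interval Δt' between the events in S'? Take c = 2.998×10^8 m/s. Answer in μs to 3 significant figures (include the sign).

Δt' ≈ -8.94 μs

γ = 1/√(1 − 0.782²) = 1.6044
Δt' = γ(Δt − vΔx/c²) = 1.6044 × (23.9 μs − 0.782×11300 m / (2.998×10^8 m/s))
= 1.6044 × (-5.5750 μs) = -8.94 μs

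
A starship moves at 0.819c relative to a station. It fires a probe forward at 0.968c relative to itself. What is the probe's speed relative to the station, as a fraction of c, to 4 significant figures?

u ≈ 0.9968c

Relativistic velocity addition: u = (u' + v)/(1 + u'v/c²)
= (0.968 + 0.819)/(1 + 0.968×0.819) = 1.787/1.79279 = 0.9968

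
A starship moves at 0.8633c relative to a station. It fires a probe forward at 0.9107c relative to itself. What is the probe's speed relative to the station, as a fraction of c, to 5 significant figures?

u ≈ 0.99317c

Relativistic velocity addition: u = (u' + v)/(1 + u'v/c²)
= (0.9107 + 0.8633)/(1 + 0.9107×0.8633) = 1.7740/1.786207 = 0.99317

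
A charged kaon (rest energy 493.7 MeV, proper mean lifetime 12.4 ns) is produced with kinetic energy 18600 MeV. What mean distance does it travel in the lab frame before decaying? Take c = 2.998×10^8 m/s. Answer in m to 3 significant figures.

d ≈ 144 m

γ = 1 + K/(m₀c²) = 1 + 18600/493.7 = 38.675
β = √(1 − 1/γ²) = 0.99967
Dilated lifetime: γτ₀ = 38.675 × 12.4 ns = 479.57 ns
d = βc·γτ₀ = 0.99967 × (2.998×10^8 m/s) × 4.7957×10^-7 s = 144 m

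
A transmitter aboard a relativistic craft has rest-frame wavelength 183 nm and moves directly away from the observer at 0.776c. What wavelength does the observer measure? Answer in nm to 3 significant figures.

λ_obs ≈ 515 nm

Relativistic Doppler: λ_obs = λ_src √((1+β)/(1−β))
= 183 × √(1.7760/0.22400) = 183 × 2.8158 = 515 nm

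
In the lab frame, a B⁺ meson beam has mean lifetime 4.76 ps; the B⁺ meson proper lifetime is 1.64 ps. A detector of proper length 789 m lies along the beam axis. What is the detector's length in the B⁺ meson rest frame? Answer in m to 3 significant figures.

L ≈ 272 m

Time dilation ⇒ γ = Δt/τ₀ = 4.76/1.64 = 2.9024
Length contraction: L = L₀/γ = 789/2.9024 = 272 m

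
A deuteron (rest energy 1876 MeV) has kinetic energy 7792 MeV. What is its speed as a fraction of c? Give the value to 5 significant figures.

γ = 1 + K/(m₀c²) = 1 + 7792/1876 = 5.153518
β = √(1 − 1/γ²) = 0.98099

β ≈ 0.98099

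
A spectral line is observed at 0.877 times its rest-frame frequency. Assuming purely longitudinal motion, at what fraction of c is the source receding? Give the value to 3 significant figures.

f_obs/f_src = √((1−β)/(1+β)) = 0.877  ⇒  (1−β)/(1+β) = 0.76913
β = |1 − D²|/(1 + D²) = |1 − 0.76913|/(1 + 0.76913) = 0.130

β ≈ 0.130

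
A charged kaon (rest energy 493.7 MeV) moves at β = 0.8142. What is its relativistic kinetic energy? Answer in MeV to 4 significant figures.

γ = 1/√(1 − 0.8142²) = 1.72240
K = (γ − 1)m₀c² = (1.72240 − 1) × 493.7 MeV = 0.722402 × 493.7 MeV = 356.6 MeV

K ≈ 356.6 MeV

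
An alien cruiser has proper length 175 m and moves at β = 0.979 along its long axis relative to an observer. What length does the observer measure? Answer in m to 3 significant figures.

γ = 1/√(1 − 0.979²) = 4.9053
Length contraction: L = L₀/γ = 175/4.9053 = 35.7 m

L ≈ 35.7 m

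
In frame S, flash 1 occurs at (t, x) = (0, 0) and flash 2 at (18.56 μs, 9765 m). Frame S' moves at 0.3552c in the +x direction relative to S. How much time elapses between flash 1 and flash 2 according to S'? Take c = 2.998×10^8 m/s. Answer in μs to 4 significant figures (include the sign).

Δt' ≈ 7.478 μs

γ = 1/√(1 − 0.3552²) = 1.06976
Δt' = γ(Δt − vΔx/c²) = 1.06976 × (18.56 μs − 0.3552×9765 m / (2.998×10^8 m/s))
= 1.06976 × (6.99053 μs) = 7.478 μs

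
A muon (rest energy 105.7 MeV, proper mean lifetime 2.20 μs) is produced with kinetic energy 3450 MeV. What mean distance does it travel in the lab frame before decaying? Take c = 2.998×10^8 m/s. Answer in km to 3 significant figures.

γ = 1 + K/(m₀c²) = 1 + 3450/105.7 = 33.640
β = √(1 − 1/γ²) = 0.99956
Dilated lifetime: γτ₀ = 33.640 × 2.20 μs = 74.007 μs
d = βc·γτ₀ = 0.99956 × (2.998×10^8 m/s) × 7.4007×10^-5 s = 22.2 km

d ≈ 22.2 km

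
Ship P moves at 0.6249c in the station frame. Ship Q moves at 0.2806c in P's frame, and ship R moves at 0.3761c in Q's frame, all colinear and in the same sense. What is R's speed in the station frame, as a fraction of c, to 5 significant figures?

u ≈ 0.88894c

Compose boost 2: (0.2806 + 0.6249)/(1 + 0.2806×0.6249) = 0.90550/1.175347 = 0.7704108
Compose boost 3: (0.3761 + 0.7704108)/(1 + 0.3761×0.7704108) = 1.146511/1.289752 = 0.88894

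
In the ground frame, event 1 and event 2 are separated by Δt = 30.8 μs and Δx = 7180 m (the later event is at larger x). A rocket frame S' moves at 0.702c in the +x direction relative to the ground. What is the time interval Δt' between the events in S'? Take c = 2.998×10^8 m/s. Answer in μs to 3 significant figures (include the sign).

Δt' ≈ 19.6 μs

γ = 1/√(1 − 0.702²) = 1.4041
Δt' = γ(Δt − vΔx/c²) = 1.4041 × (30.8 μs − 0.702×7180 m / (2.998×10^8 m/s))
= 1.4041 × (13.988 μs) = 19.6 μs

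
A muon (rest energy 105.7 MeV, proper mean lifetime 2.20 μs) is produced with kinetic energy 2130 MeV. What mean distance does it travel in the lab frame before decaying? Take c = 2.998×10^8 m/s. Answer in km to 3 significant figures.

γ = 1 + K/(m₀c²) = 1 + 2130/105.7 = 21.151
β = √(1 − 1/γ²) = 0.99888
Dilated lifetime: γτ₀ = 21.151 × 2.20 μs = 46.533 μs
d = βc·γτ₀ = 0.99888 × (2.998×10^8 m/s) × 4.6533×10^-5 s = 13.9 km

d ≈ 13.9 km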